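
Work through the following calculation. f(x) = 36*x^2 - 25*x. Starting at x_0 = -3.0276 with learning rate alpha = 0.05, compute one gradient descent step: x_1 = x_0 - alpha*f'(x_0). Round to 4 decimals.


We compute the gradient at x_0 and apply the update.
f'(x) = 72*x - 25
f'(-3.0276) = 72*-3.0276 - 25 = -242.9872
x_1 = -3.0276 - 0.05*-242.9872 = 9.1218


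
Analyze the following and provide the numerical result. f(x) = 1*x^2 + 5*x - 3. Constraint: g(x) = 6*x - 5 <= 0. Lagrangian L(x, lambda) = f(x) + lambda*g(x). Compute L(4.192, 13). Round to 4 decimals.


Step 1: Evaluate f(x).
f(4.192) = 1*4.192^2 + 5*4.192 - 3 = 35.5329
Step 2: Evaluate g(x).
g(4.192) = 6*4.192 - 5 = 20.152
Step 3: Compute Lagrangian.
L = 35.5329 + 13*20.152 = 297.5089


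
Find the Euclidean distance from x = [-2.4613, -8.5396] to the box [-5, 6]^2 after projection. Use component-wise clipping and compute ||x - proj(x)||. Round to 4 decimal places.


Project each component onto [-5, 6].
clip(-2.4613) = -2.4613, clip(-8.5396) = -5.0
Projection = [-2.4613, -5.0]
Squared diffs: [0.0, 12.5288]
Distance = sqrt(12.5288) = 3.5396


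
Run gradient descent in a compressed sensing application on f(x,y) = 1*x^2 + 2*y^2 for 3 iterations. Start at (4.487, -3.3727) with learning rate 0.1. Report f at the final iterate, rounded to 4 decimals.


Gradient descent on f(x,y) = 1*x^2 + 2*y^2.
Starting point: (4.487, -3.3727), alpha = 0.1
Step 1: grad_x = 2*1*4.487 = 8.974, grad_y = 2*2*-3.3727 = -13.4908
  x_1 = 4.487 - 0.1*8.974 = 3.5896
  y_1 = -3.3727 - 0.1*-13.4908 = -2.0236
Step 2: grad_x = 2*1*3.5896 = 7.1792, grad_y = 2*2*-2.0236 = -8.0945
  x_2 = 3.5896 - 0.1*7.1792 = 2.8717
  y_2 = -2.0236 - 0.1*-8.0945 = -1.2142
Step 3: grad_x = 2*1*2.8717 = 5.7434, grad_y = 2*2*-1.2142 = -4.8567
  x_3 = 2.8717 - 0.1*5.7434 = 2.2973
  y_3 = -1.2142 - 0.1*-4.8567 = -0.7285
f(2.2973, -0.7285) = 1*2.2973^2 + 2*(-0.7285)^2 = 6.3392


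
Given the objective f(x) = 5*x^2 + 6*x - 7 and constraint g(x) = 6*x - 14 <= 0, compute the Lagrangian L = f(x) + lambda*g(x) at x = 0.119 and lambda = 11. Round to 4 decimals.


Step 1: Evaluate f(x).
f(0.119) = 5*0.119^2 + 6*0.119 - 7 = -6.2152
Step 2: Evaluate g(x).
g(0.119) = 6*0.119 - 14 = -13.286
Step 3: Compute Lagrangian.
L = -6.2152 + 11*-13.286 = -152.3612


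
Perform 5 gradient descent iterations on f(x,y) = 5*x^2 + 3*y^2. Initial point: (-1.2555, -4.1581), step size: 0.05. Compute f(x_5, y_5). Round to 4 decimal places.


Gradient descent on f(x,y) = 5*x^2 + 3*y^2.
Starting point: (-1.2555, -4.1581), alpha = 0.05
Step 1: grad_x = 2*5*-1.2555 = -12.555, grad_y = 2*3*-4.1581 = -24.9486
  x_1 = -1.2555 - 0.05*-12.555 = -0.6278
  y_1 = -4.1581 - 0.05*-24.9486 = -2.9107
Step 2: grad_x = 2*5*-0.6278 = -6.2775, grad_y = 2*3*-2.9107 = -17.464
  x_2 = -0.6278 - 0.05*-6.2775 = -0.3139
  y_2 = -2.9107 - 0.05*-17.464 = -2.0375
Step 3: grad_x = 2*5*-0.3139 = -3.1388, grad_y = 2*3*-2.0375 = -12.2248
  x_3 = -0.3139 - 0.05*-3.1388 = -0.1569
  y_3 = -2.0375 - 0.05*-12.2248 = -1.4262
Step 4: grad_x = 2*5*-0.1569 = -1.5694, grad_y = 2*3*-1.4262 = -8.5574
  x_4 = -0.1569 - 0.05*-1.5694 = -0.0785
  y_4 = -1.4262 - 0.05*-8.5574 = -0.9984
Step 5: grad_x = 2*5*-0.0785 = -0.7847, grad_y = 2*3*-0.9984 = -5.9902
  x_5 = -0.0785 - 0.05*-0.7847 = -0.0392
  y_5 = -0.9984 - 0.05*-5.9902 = -0.6989
f(-0.0392, -0.6989) = 5*(-0.0392)^2 + 3*(-0.6989)^2 = 1.4729


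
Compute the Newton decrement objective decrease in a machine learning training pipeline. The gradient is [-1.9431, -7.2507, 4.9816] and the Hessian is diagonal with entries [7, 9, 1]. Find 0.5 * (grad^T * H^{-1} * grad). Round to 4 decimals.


Step 1: H is diagonal, so H^(-1) * g = [-0.2776, -0.8056, 4.9816].
Step 2: g^T H^(-1) g = sum_i g_i^2 / H_ii
  = (-1.9431)^2/7 + (-7.2507)^2/9 + (4.9816)^2/1
  = 0.5394 + 5.8414 + 24.8163 = 31.1971
Step 3: Objective decrease = 0.5 * g^T H^(-1) g = 15.5986


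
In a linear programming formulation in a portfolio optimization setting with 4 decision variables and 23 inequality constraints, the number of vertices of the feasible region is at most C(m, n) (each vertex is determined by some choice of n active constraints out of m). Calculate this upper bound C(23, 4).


Each vertex corresponds to some choice of n active constraints out of m, so the number of vertices is at most C(m, n) = m! / (n!(m-n)!).
m = 23, n = 4
Numerator: 23 * 22 * 21 * 20
Denominator: 4! = 24
C(23, 4) = 8855


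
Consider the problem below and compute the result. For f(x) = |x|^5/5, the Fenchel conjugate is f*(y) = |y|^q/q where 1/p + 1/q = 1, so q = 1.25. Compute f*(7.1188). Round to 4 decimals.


The conjugate exponent q satisfies 1/p + 1/q = 1.
p = 5, so q = 5/(5 - 1) = 1.25
|y|^q = 7.1188^1.25 = 11.6281
f*(7.1188) = 11.6281 / 1.25 = 9.3025


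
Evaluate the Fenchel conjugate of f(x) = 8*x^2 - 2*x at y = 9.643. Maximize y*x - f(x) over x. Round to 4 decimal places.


f*(y) = sup_x {y*x - a*x^2 - b*x} = sup_x {(y-b)*x - a*x^2}
FOC: (y - b) - 2a*x = 0 => x* = (y - b)/(2a)
x* = (9.643 + 2)/(2*8) = 0.7277
f*(9.643) = (y-b)^2/(4a) = (9.643 + 2)^2/(4*8)
= 135.5594/32 = 4.2362


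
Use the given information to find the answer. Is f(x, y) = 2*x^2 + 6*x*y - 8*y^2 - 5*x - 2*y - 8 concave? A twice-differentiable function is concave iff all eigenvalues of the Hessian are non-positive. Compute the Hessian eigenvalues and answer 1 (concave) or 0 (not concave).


The Hessian of f(x,y) = 2*x^2 + 6*x*y - 8*y^2 - 5*x - 2*y - 8 is:
H = [[4, 6], [6, -16]]
Trace = 4 - 16 = -12
Determinant = 4*-16 - (6)^2 = -100
Discriminant = (-12)^2 - 4*-100 = 544.0
Eigenvalues: lambda_1 = -17.6619, lambda_2 = 5.6619
The function is not concave.

0


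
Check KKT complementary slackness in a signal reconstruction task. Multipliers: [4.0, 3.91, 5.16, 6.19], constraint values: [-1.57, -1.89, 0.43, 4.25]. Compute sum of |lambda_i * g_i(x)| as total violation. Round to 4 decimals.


KKT complementary slackness check:
lambda_1 * g_1 = 4.0 * -1.57 = -6.28
lambda_2 * g_2 = 3.91 * -1.89 = -7.3899
lambda_3 * g_3 = 5.16 * 0.43 = 2.2188
lambda_4 * g_4 = 6.19 * 4.25 = 26.3075
Total violation = 6.28 + 7.3899 + 2.2188 + 26.3075 = 42.1962


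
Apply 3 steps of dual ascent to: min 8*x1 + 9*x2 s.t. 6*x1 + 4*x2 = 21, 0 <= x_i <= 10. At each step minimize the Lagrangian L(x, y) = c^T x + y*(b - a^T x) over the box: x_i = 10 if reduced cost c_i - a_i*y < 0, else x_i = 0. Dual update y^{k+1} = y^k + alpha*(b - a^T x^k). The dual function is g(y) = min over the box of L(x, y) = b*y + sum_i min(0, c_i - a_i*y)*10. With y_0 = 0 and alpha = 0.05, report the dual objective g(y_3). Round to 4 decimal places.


Dual ascent for LP: min 8*x1 + 9*x2, 6*x1 + 4*x2 = 21, 0 <= x_i <= 10
Step 1: y^k = 0.0, reduced costs: (8.0, 9.0)
  x^k = (0.0, 0.0), subgradient = b - a^T x = 21.0
  y^{k+1} = 0.0 + 0.05*21.0 = 1.05
Step 2: y^k = 1.05, reduced costs: (1.7, 4.8)
  x^k = (0.0, 0.0), subgradient = b - a^T x = 21.0
  y^{k+1} = 1.05 + 0.05*21.0 = 2.1
Step 3: y^k = 2.1, reduced costs: (-4.6, 0.6)
  x^k = (10.0, 0.0), subgradient = b - a^T x = -39.0
  y^{k+1} = 2.1 + 0.05*-39.0 = 0.15
Dual objective at y_3 = 0.15: reduced costs (7.1, 8.4), box minimizer x = (0.0, 0.0)
g(y_3) = b*y + (c1 - a1*y)*x1 + (c2 - a2*y)*x2 = 21*0.15 + 7.1*0.0 + 8.4*0.0 = 3.15 + 0.0 + 0.0 = 3.15


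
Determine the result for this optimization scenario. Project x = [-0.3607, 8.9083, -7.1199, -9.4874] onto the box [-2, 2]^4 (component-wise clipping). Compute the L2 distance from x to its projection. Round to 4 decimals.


Project each component onto [-2, 2].
clip(-0.3607) = -0.3607, clip(8.9083) = 2.0, clip(-7.1199) = -2.0, clip(-9.4874) = -2.0
Projection = [-0.3607, 2.0, -2.0, -2.0]
Squared diffs: [0.0, 47.7246, 26.2134, 56.0612]
Distance = sqrt(129.9992) = 11.4017


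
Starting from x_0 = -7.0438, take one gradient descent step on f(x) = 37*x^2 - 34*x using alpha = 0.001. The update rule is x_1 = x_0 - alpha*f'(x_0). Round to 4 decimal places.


We compute the gradient at x_0 and apply the update.
f'(x) = 74*x - 34
f'(-7.0438) = 74*-7.0438 - 34 = -555.2412
x_1 = -7.0438 - 0.001*-555.2412 = -6.4886


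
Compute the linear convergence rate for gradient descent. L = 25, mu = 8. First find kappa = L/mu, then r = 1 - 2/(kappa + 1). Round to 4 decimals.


Step 1: Compute the condition number.
kappa = L/mu = 25/8 = 3.125
Step 2: Compute the convergence rate.
r = 1 - 2/(kappa + 1) = 1 - 2*mu/(L + mu) = (L - mu)/(L + mu) = 17/33 = 0.5152


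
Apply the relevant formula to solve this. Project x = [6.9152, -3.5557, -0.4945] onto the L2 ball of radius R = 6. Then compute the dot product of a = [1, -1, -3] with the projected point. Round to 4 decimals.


Step 1: Compute ||x|| (intermediates to 6 decimals).
||x|| = sqrt(6.9152^2 + (-3.5557)^2 + (-0.4945)^2) = 7.791503
Step 2: Project.
Since ||x|| > R, scale = R/||x|| = 6/7.791503 = 0.77007, proj(x) = scale * x
proj(x) = [5.325188, -2.738138, -0.3808]
Step 3: Dot product.
a^T * proj(x) = 1*5.325188 - 1*(-2.738138) - 3*(-0.3808) = 9.2057


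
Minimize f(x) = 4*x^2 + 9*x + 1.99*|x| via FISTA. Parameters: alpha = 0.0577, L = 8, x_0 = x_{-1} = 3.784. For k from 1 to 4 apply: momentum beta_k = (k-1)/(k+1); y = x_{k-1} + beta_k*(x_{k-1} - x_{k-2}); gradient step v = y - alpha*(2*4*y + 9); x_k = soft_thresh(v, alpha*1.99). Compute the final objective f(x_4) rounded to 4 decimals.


FISTA on f(x) = 4*x^2 + 9*x + 1.99*|x|
L = 8, alpha = 0.0577
Iteration 1: beta = 0.0, y = 3.784 + 0.0*(3.784 - 3.784) = 3.784
  grad(y) = 39.272, v = y - alpha*grad = 1.518
  prox(v) = soft_thresh(1.518, 0.1148) = 1.4032
Iteration 2: beta = 0.3333, y = 1.4032 + 0.3333*(1.4032 - 3.784) = 0.6096
  grad(y) = 13.8766, v = y - alpha*grad = -0.1911
  prox(v) = soft_thresh(-0.1911, 0.1148) = -0.0763
Iteration 3: beta = 0.5, y = -0.0763 + 0.5*(-0.0763 - 1.4032) = -0.816
  grad(y) = 2.4719, v = y - alpha*grad = -0.9586
  prox(v) = soft_thresh(-0.9586, 0.1148) = -0.8438
Iteration 4: beta = 0.6, y = -0.8438 + 0.6*(-0.8438 + 0.0763) = -1.3043
  grad(y) = -1.4347, v = y - alpha*grad = -1.2216
  prox(v) = soft_thresh(-1.2216, 0.1148) = -1.1067
f(x_4) = 4*(-1.1067)^2 + 9*(-1.1067) + 1.99*|-1.1067| = -2.8588


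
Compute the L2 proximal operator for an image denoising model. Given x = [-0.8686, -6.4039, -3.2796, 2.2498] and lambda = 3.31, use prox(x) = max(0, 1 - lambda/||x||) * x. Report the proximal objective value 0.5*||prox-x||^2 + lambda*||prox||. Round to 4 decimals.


Step 1: Compute ||x||.
||x|| = 7.5883
Step 2: Compute scaling factor.
scale = max(0, 1 - 3.31/7.5883) = 0.5638
Step 3: prox(x) = [-0.4897, -3.6105, -1.849, 1.2684]
||prox(x)|| = 4.2783
Step 4: Proximal objective.
0.5*||prox-x||^2 = 5.4781
lambda*||prox|| = 14.1612
Total = 19.6391


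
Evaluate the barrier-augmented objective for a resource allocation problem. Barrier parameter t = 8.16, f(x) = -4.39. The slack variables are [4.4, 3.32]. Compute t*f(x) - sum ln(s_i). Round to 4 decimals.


Step 1: Compute log-barrier.
ln values: [1.4816, 1.2]
phi = -(1.4816 + 1.2) = -2.6816
Step 2: Compute augmented objective.
t*f(x) = 8.16*-4.39 = -35.8224
Total = -35.8224 - 2.6816 = -38.504


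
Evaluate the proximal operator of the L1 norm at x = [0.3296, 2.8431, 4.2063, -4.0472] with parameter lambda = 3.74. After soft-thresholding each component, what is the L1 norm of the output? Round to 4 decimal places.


Soft-thresholding with lambda = 3.74:
prox(0.3296) = sign(0.3296)*max(|0.3296| - 3.74, 0) = 0.0
prox(2.8431) = sign(2.8431)*max(|2.8431| - 3.74, 0) = 0.0
prox(4.2063) = sign(4.2063)*max(|4.2063| - 3.74, 0) = 0.4663
prox(-4.0472) = sign(-4.0472)*max(|-4.0472| - 3.74, 0) = -0.3072
prox(x) = [0.0, 0.0, 0.4663, -0.3072]
||prox(x)||_1 = 0.0 + 0.0 + 0.4663 + 0.3072 = 0.7735


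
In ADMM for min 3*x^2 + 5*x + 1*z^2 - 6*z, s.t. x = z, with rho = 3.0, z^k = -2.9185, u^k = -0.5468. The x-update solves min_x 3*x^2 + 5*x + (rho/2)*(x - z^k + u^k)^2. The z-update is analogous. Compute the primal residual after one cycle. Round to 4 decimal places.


ADMM iteration with rho = 3.0, z^k = -2.9185, u^k = -0.5468
Step 1: x-update.
Minimize 3*x^2 + 5*x + (3.0/2)*(x + 2.9185 - 0.5468)^2
FOC: (2*3 + 3.0)*x = -5 + 3.0*(-2.9185 + 0.5468)
x^{k+1} = -1.3461
Step 2: z-update.
Minimize 1*z^2 - 6*z + (3.0/2)*(-1.3461 - z - 0.5468)^2
FOC: (2*1 + 3.0)*z = 6 + 3.0*(-1.3461 - 0.5468)
z^{k+1} = 0.0642
Step 3: u-update.
u^{k+1} = -0.5468 - 1.3461 - 0.0642 = -1.9572
Step 4: Primal residual = |-1.3461 - 0.0642| = 1.4104


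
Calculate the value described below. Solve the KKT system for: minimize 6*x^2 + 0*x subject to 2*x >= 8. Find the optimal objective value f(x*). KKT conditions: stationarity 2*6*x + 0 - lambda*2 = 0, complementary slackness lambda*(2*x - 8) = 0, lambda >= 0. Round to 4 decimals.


Step 1: Try lambda = 0 (constraint inactive).
x_unc = 0/(2*6) = 0.0
Check: 2*0.0 = 0.0 < 8 -- violated!
Step 2: Constraint must be active: 2*x = 8
x* = 8/2 = 4.0
lambda = (2*6*4.0 + 0)/2 = 24.0
Step 3: Compute optimal value.
f(x*) = 6*4.0^2 + 0*4.0 = 96.0


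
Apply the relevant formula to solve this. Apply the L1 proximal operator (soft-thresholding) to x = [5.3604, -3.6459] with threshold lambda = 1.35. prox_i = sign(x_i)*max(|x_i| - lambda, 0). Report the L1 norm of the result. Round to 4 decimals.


Soft-thresholding with lambda = 1.35:
prox(5.3604) = sign(5.3604)*max(|5.3604| - 1.35, 0) = 4.0104
prox(-3.6459) = sign(-3.6459)*max(|-3.6459| - 1.35, 0) = -2.2959
prox(x) = [4.0104, -2.2959]
||prox(x)||_1 = 4.0104 + 2.2959 = 6.3063


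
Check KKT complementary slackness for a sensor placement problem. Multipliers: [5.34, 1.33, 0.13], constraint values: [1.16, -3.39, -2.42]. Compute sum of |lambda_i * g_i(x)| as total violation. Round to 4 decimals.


KKT complementary slackness check:
lambda_1 * g_1 = 5.34 * 1.16 = 6.1944
lambda_2 * g_2 = 1.33 * -3.39 = -4.5087
lambda_3 * g_3 = 0.13 * -2.42 = -0.3146
Total violation = 6.1944 + 4.5087 + 0.3146 = 11.0177


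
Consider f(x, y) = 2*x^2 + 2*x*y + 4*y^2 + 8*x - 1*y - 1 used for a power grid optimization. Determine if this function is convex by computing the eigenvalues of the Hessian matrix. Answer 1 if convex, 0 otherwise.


The Hessian of f(x,y) = 2*x^2 + 2*x*y + 4*y^2 + 8*x - 1*y - 1 is:
H = [[4, 2], [2, 8]]
Trace = 4 + 8 = 12
Determinant = 4*8 - (2)^2 = 28
Discriminant = (12)^2 - 4*28 = 32.0
Eigenvalues: lambda_1 = 3.1716, lambda_2 = 8.8284
The function is convex.

1


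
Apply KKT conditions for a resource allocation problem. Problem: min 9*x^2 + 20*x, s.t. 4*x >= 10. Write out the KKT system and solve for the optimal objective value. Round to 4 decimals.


Step 1: Try lambda = 0 (constraint inactive).
x_unc = -20/(2*9) = -1.1111
Check: 4*-1.1111 = -4.4444 < 10 -- violated!
Step 2: Constraint must be active: 4*x = 10
x* = 10/4 = 2.5
lambda = (2*9*2.5 + 20)/4 = 16.25
Step 3: Compute optimal value.
f(x*) = 9*2.5^2 + 20*2.5 = 106.25


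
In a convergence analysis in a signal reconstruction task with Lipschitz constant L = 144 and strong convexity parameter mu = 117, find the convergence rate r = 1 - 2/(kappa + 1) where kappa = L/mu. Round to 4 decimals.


Step 1: Compute the condition number.
kappa = L/mu = 144/117 = 1.2308
Step 2: Compute the convergence rate.
r = 1 - 2/(kappa + 1) = 1 - 2*mu/(L + mu) = (L - mu)/(L + mu) = 27/261 = 0.1034


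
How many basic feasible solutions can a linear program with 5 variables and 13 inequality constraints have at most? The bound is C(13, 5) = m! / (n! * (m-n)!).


Each vertex corresponds to some choice of n active constraints out of m, so the number of vertices is at most C(m, n) = m! / (n!(m-n)!).
m = 13, n = 5
Numerator: 13 * 12 * 11 * 10 * 9
Denominator: 5! = 120
C(13, 5) = 1287


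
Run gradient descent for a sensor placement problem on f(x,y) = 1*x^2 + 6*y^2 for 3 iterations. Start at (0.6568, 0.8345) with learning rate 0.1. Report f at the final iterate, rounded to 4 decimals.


Gradient descent on f(x,y) = 1*x^2 + 6*y^2.
Starting point: (0.6568, 0.8345), alpha = 0.1
Step 1: grad_x = 2*1*0.6568 = 1.3136, grad_y = 2*6*0.8345 = 10.014
  x_1 = 0.6568 - 0.1*1.3136 = 0.5254
  y_1 = 0.8345 - 0.1*10.014 = -0.1669
Step 2: grad_x = 2*1*0.5254 = 1.0509, grad_y = 2*6*-0.1669 = -2.0028
  x_2 = 0.5254 - 0.1*1.0509 = 0.4204
  y_2 = -0.1669 - 0.1*-2.0028 = 0.0334
Step 3: grad_x = 2*1*0.4204 = 0.8407, grad_y = 2*6*0.0334 = 0.4006
  x_3 = 0.4204 - 0.1*0.8407 = 0.3363
  y_3 = 0.0334 - 0.1*0.4006 = -0.0067
f(0.3363, -0.0067) = 1*0.3363^2 + 6*(-0.0067)^2 = 0.1134


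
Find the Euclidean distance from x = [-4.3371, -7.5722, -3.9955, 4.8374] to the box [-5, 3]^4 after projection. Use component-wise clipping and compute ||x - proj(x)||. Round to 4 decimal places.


Project each component onto [-5, 3].
clip(-4.3371) = -4.3371, clip(-7.5722) = -5.0, clip(-3.9955) = -3.9955, clip(4.8374) = 3.0
Projection = [-4.3371, -5.0, -3.9955, 3.0]
Squared diffs: [0.0, 6.6162, 0.0, 3.376]
Distance = sqrt(9.9922) = 3.1611


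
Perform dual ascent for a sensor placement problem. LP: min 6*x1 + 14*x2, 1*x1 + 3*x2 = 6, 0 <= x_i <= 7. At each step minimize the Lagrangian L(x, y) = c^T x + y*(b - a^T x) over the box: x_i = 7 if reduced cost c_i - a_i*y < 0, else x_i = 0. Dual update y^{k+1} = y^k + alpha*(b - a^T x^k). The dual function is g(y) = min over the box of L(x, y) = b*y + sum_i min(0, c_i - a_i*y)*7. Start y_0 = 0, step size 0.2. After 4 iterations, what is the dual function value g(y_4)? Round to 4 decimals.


Dual ascent for LP: min 6*x1 + 14*x2, 1*x1 + 3*x2 = 6, 0 <= x_i <= 7
Step 1: y^k = 0.0, reduced costs: (6.0, 14.0)
  x^k = (0.0, 0.0), subgradient = b - a^T x = 6.0
  y^{k+1} = 0.0 + 0.2*6.0 = 1.2
Step 2: y^k = 1.2, reduced costs: (4.8, 10.4)
  x^k = (0.0, 0.0), subgradient = b - a^T x = 6.0
  y^{k+1} = 1.2 + 0.2*6.0 = 2.4
Step 3: y^k = 2.4, reduced costs: (3.6, 6.8)
  x^k = (0.0, 0.0), subgradient = b - a^T x = 6.0
  y^{k+1} = 2.4 + 0.2*6.0 = 3.6
Step 4: y^k = 3.6, reduced costs: (2.4, 3.2)
  x^k = (0.0, 0.0), subgradient = b - a^T x = 6.0
  y^{k+1} = 3.6 + 0.2*6.0 = 4.8
Dual objective at y_4 = 4.8: reduced costs (1.2, -0.4), box minimizer x = (0.0, 7.0)
g(y_4) = b*y + (c1 - a1*y)*x1 + (c2 - a2*y)*x2 = 6*4.8 + 1.2*0.0 + (-0.4)*7.0 = 28.8 + 0.0 - 2.8 = 26.0


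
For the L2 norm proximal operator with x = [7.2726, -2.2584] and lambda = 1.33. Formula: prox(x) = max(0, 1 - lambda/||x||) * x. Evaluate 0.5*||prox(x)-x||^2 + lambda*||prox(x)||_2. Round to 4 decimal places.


Step 1: Compute ||x||.
||x|| = 7.6152
Step 2: Compute scaling factor.
scale = max(0, 1 - 1.33/7.6152) = 0.8253
Step 3: prox(x) = [6.0024, -1.864]
||prox(x)|| = 6.2852
Step 4: Proximal objective.
0.5*||prox-x||^2 = 0.8845
lambda*||prox|| = 8.3593
Total = 9.2437


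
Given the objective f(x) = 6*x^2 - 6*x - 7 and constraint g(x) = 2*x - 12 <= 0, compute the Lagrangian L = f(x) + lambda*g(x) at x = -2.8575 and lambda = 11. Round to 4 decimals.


Step 1: Evaluate f(x).
f(-2.8575) = 6*(-2.8575)^2 - 6*(-2.8575) - 7 = 59.1368
Step 2: Evaluate g(x).
g(-2.8575) = 2*-2.8575 - 12 = -17.715
Step 3: Compute Lagrangian.
L = 59.1368 + 11*-17.715 = -135.7282


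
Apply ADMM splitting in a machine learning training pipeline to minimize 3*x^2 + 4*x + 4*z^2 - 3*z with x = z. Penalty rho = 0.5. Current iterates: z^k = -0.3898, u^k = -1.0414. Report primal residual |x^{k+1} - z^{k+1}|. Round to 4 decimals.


ADMM iteration with rho = 0.5, z^k = -0.3898, u^k = -1.0414
Step 1: x-update.
Minimize 3*x^2 + 4*x + (0.5/2)*(x + 0.3898 - 1.0414)^2
FOC: (2*3 + 0.5)*x = -4 + 0.5*(-0.3898 + 1.0414)
x^{k+1} = -0.5653
Step 2: z-update.
Minimize 4*z^2 - 3*z + (0.5/2)*(-0.5653 - z - 1.0414)^2
FOC: (2*4 + 0.5)*z = 3 + 0.5*(-0.5653 - 1.0414)
z^{k+1} = 0.2584
Step 3: u-update.
u^{k+1} = -1.0414 - 0.5653 - 0.2584 = -1.8651
Step 4: Primal residual = |-0.5653 - 0.2584| = 0.8237


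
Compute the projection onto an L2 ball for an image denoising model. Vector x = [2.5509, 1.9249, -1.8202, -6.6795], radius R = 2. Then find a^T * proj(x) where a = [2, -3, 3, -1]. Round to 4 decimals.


Step 1: Compute ||x|| (intermediates to 6 decimals).
||x|| = sqrt(2.5509^2 + 1.9249^2 + (-1.8202)^2 + (-6.6795)^2) = 7.625036
Step 2: Project.
Since ||x|| > R, scale = R/||x|| = 2/7.625036 = 0.262294, proj(x) = scale * x
proj(x) = [0.669086, 0.50489, -0.477428, -1.751993]
Step 3: Dot product.
a^T * proj(x) = 2*0.669086 - 3*0.50489 + 3*(-0.477428) - 1*(-1.751993) = 0.1432


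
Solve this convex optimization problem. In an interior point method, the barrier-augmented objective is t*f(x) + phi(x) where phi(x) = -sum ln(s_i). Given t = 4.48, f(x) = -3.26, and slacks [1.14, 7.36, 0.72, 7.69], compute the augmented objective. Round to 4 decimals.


Step 1: Compute log-barrier.
ln values: [0.131, 1.9961, -0.3285, 2.0399]
phi = -(0.131 + 1.9961 - 0.3285 + 2.0399) = -3.8385
Step 2: Compute augmented objective.
t*f(x) = 4.48*-3.26 = -14.6048
Total = -14.6048 - 3.8385 = -18.4433


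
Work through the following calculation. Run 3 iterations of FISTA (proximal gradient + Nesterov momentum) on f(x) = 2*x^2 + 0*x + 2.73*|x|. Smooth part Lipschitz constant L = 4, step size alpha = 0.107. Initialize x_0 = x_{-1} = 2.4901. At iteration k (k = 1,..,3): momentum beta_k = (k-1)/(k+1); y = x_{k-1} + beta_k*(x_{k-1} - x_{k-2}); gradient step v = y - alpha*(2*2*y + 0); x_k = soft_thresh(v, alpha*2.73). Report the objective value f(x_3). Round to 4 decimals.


FISTA on f(x) = 2*x^2 + 0*x + 2.73*|x|
L = 4, alpha = 0.107
Iteration 1: beta = 0.0, y = 2.4901 + 0.0*(2.4901 - 2.4901) = 2.4901
  grad(y) = 9.9604, v = y - alpha*grad = 1.4243
  prox(v) = soft_thresh(1.4243, 0.2921) = 1.1322
Iteration 2: beta = 0.3333, y = 1.1322 + 0.3333*(1.1322 - 2.4901) = 0.6796
  grad(y) = 2.7184, v = y - alpha*grad = 0.3887
  prox(v) = soft_thresh(0.3887, 0.2921) = 0.0966
Iteration 3: beta = 0.5, y = 0.0966 + 0.5*(0.0966 - 1.1322) = -0.4212
  grad(y) = -1.6847, v = y - alpha*grad = -0.2409
  prox(v) = soft_thresh(-0.2409, 0.2921) = 0.0
f(x_3) = 2*0.0^2 + 0*0.0 + 2.73*|0.0| = 0.0


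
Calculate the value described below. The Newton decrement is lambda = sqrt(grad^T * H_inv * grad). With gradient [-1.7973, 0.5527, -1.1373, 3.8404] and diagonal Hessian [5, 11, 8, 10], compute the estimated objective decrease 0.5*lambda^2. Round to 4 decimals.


Step 1: H is diagonal, so H^(-1) * g = [-0.3595, 0.0502, -0.1422, 0.384].
Step 2: g^T H^(-1) g = sum_i g_i^2 / H_ii
  = (-1.7973)^2/5 + (0.5527)^2/11 + (-1.1373)^2/8 + (3.8404)^2/10
  = 0.6461 + 0.0278 + 0.1617 + 1.4749 = 2.3104
Step 3: Objective decrease = 0.5 * g^T H^(-1) g = 1.1552


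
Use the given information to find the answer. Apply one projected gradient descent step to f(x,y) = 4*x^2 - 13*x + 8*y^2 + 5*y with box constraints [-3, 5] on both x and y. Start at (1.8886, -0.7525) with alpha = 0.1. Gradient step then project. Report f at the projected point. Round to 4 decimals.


Step 1: Compute gradient at (1.8886, -0.7525).
grad_x = 2*4*1.8886 - 13 = 2.1088
grad_y = 2*8*-0.7525 + 5 = -7.04
Step 2: Gradient step.
x_raw = 1.8886 - 0.1*2.1088 = 1.6777
y_raw = -0.7525 - 0.1*-7.04 = -0.0485
Step 3: Project onto [-3, 5].
x_proj = clip(1.6777) = 1.6777
y_proj = clip(-0.0485) = -0.0485
Step 4: Evaluate f.
f(1.6777, -0.0485) = -10.7751


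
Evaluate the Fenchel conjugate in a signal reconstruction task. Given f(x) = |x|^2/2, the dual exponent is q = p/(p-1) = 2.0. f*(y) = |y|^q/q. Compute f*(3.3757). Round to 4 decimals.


The conjugate exponent q satisfies 1/p + 1/q = 1.
p = 2, so q = 2/(2 - 1) = 2.0
|y|^q = 3.3757^2.0 = 11.3954
f*(3.3757) = 11.3954 / 2.0 = 5.6977


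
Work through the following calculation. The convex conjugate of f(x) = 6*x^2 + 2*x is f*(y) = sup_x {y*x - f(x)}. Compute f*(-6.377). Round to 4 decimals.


f*(y) = sup_x {y*x - a*x^2 - b*x} = sup_x {(y-b)*x - a*x^2}
FOC: (y - b) - 2a*x = 0 => x* = (y - b)/(2a)
x* = (-6.377 - 2)/(2*6) = -0.6981
f*(-6.377) = (y-b)^2/(4a) = (-6.377 - 2)^2/(4*6)
= 70.1741/24 = 2.9239


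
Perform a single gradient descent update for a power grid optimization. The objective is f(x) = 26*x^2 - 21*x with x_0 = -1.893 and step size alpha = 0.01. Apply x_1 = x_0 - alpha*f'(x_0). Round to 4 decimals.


We compute the gradient at x_0 and apply the update.
f'(x) = 52*x - 21
f'(-1.893) = 52*-1.893 - 21 = -119.436
x_1 = -1.893 - 0.01*-119.436 = -0.6986


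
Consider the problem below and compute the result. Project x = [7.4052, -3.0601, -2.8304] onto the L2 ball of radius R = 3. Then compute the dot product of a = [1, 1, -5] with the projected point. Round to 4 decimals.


Step 1: Compute ||x|| (intermediates to 6 decimals).
||x|| = sqrt(7.4052^2 + (-3.0601)^2 + (-2.8304)^2) = 8.497786
Step 2: Project.
Since ||x|| > R, scale = R/||x|| = 3/8.497786 = 0.353033, proj(x) = scale * x
proj(x) = [2.61428, -1.080316, -0.999225]
Step 3: Dot product.
a^T * proj(x) = 1*2.61428 + 1*(-1.080316) - 5*(-0.999225) = 6.5301


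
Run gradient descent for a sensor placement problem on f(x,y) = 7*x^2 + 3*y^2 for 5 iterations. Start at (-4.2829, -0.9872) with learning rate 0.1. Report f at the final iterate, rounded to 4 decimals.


Gradient descent on f(x,y) = 7*x^2 + 3*y^2.
Starting point: (-4.2829, -0.9872), alpha = 0.1
Step 1: grad_x = 2*7*-4.2829 = -59.9606, grad_y = 2*3*-0.9872 = -5.9232
  x_1 = -4.2829 - 0.1*-59.9606 = 1.7132
  y_1 = -0.9872 - 0.1*-5.9232 = -0.3949
Step 2: grad_x = 2*7*1.7132 = 23.9842, grad_y = 2*3*-0.3949 = -2.3693
  x_2 = 1.7132 - 0.1*23.9842 = -0.6853
  y_2 = -0.3949 - 0.1*-2.3693 = -0.158
Step 3: grad_x = 2*7*-0.6853 = -9.5937, grad_y = 2*3*-0.158 = -0.9477
  x_3 = -0.6853 - 0.1*-9.5937 = 0.2741
  y_3 = -0.158 - 0.1*-0.9477 = -0.0632
Step 4: grad_x = 2*7*0.2741 = 3.8375, grad_y = 2*3*-0.0632 = -0.3791
  x_4 = 0.2741 - 0.1*3.8375 = -0.1096
  y_4 = -0.0632 - 0.1*-0.3791 = -0.0253
Step 5: grad_x = 2*7*-0.1096 = -1.535, grad_y = 2*3*-0.0253 = -0.1516
  x_5 = -0.1096 - 0.1*-1.535 = 0.0439
  y_5 = -0.0253 - 0.1*-0.1516 = -0.0101
f(0.0439, -0.0101) = 7*0.0439^2 + 3*(-0.0101)^2 = 0.0138


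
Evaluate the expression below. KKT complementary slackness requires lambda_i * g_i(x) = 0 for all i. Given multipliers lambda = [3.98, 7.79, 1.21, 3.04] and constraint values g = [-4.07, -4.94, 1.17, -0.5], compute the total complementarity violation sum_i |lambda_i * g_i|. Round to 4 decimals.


KKT complementary slackness check:
lambda_1 * g_1 = 3.98 * -4.07 = -16.1986
lambda_2 * g_2 = 7.79 * -4.94 = -38.4826
lambda_3 * g_3 = 1.21 * 1.17 = 1.4157
lambda_4 * g_4 = 3.04 * -0.5 = -1.52
Total violation = 16.1986 + 38.4826 + 1.4157 + 1.52 = 57.6169


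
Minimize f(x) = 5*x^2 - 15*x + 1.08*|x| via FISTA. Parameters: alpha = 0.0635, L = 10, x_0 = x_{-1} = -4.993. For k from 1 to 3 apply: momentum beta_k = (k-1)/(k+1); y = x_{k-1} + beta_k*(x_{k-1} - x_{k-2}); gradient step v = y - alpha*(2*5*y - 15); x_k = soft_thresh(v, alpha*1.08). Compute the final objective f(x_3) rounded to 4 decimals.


FISTA on f(x) = 5*x^2 - 15*x + 1.08*|x|
L = 10, alpha = 0.0635
Iteration 1: beta = 0.0, y = -4.993 + 0.0*(-4.993 + 4.993) = -4.993
  grad(y) = -64.93, v = y - alpha*grad = -0.8699
  prox(v) = soft_thresh(-0.8699, 0.0686) = -0.8014
Iteration 2: beta = 0.3333, y = -0.8014 + 0.3333*(-0.8014 + 4.993) = 0.5958
  grad(y) = -9.0415, v = y - alpha*grad = 1.17
  prox(v) = soft_thresh(1.17, 0.0686) = 1.1014
Iteration 3: beta = 0.5, y = 1.1014 + 0.5*(1.1014 + 0.8014) = 2.0528
  grad(y) = 5.5279, v = y - alpha*grad = 1.7018
  prox(v) = soft_thresh(1.7018, 0.0686) = 1.6332
f(x_3) = 5*1.6332^2 - 15*1.6332 + 1.08*|1.6332| = -9.3975


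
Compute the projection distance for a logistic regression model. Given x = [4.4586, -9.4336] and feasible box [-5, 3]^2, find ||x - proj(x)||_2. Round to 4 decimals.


Project each component onto [-5, 3].
clip(4.4586) = 3.0, clip(-9.4336) = -5.0
Projection = [3.0, -5.0]
Squared diffs: [2.1275, 19.6568]
Distance = sqrt(21.7843) = 4.6674


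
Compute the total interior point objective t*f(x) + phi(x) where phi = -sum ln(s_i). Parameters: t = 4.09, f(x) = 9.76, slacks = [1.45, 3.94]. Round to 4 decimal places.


Step 1: Compute log-barrier.
ln values: [0.3716, 1.3712]
phi = -(0.3716 + 1.3712) = -1.7427
Step 2: Compute augmented objective.
t*f(x) = 4.09*9.76 = 39.9184
Total = 39.9184 - 1.7427 = 38.1757


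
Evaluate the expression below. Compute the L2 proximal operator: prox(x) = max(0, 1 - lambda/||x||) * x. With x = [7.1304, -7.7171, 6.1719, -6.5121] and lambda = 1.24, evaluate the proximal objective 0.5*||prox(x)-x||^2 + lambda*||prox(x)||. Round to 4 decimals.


Step 1: Compute ||x||.
||x|| = 13.8165
Step 2: Compute scaling factor.
scale = max(0, 1 - 1.24/13.8165) = 0.9103
Step 3: prox(x) = [6.4905, -7.0245, 5.618, -5.9277]
||prox(x)|| = 12.5765
Step 4: Proximal objective.
0.5*||prox-x||^2 = 0.7688
lambda*||prox|| = 15.5949
Total = 16.3637


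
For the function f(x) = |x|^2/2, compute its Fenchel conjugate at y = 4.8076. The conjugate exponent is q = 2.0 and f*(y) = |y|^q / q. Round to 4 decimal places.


The conjugate exponent q satisfies 1/p + 1/q = 1.
p = 2, so q = 2/(2 - 1) = 2.0
|y|^q = 4.8076^2.0 = 23.113
f*(4.8076) = 23.113 / 2.0 = 11.5565


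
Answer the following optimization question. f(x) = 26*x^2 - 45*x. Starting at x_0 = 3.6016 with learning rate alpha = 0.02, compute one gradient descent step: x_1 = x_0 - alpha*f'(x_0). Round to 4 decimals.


We compute the gradient at x_0 and apply the update.
f'(x) = 52*x - 45
f'(3.6016) = 52*3.6016 - 45 = 142.2832
x_1 = 3.6016 - 0.02*142.2832 = 0.7559


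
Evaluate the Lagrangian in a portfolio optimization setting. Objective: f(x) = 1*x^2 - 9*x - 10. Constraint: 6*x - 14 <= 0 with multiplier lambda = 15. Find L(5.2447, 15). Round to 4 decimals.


Step 1: Evaluate f(x).
f(5.2447) = 1*5.2447^2 - 9*5.2447 - 10 = -29.6954
Step 2: Evaluate g(x).
g(5.2447) = 6*5.2447 - 14 = 17.4682
Step 3: Compute Lagrangian.
L = -29.6954 + 15*17.4682 = 232.3276


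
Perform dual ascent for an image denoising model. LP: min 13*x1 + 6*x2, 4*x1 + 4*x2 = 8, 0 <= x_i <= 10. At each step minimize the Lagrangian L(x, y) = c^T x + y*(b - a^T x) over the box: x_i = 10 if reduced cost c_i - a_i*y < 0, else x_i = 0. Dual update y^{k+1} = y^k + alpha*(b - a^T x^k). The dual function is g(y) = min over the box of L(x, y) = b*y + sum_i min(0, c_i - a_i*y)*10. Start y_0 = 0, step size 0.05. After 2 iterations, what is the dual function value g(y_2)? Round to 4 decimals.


Dual ascent for LP: min 13*x1 + 6*x2, 4*x1 + 4*x2 = 8, 0 <= x_i <= 10
Step 1: y^k = 0.0, reduced costs: (13.0, 6.0)
  x^k = (0.0, 0.0), subgradient = b - a^T x = 8.0
  y^{k+1} = 0.0 + 0.05*8.0 = 0.4
Step 2: y^k = 0.4, reduced costs: (11.4, 4.4)
  x^k = (0.0, 0.0), subgradient = b - a^T x = 8.0
  y^{k+1} = 0.4 + 0.05*8.0 = 0.8
Dual objective at y_2 = 0.8: reduced costs (9.8, 2.8), box minimizer x = (0.0, 0.0)
g(y_2) = b*y + (c1 - a1*y)*x1 + (c2 - a2*y)*x2 = 8*0.8 + 9.8*0.0 + 2.8*0.0 = 6.4 + 0.0 + 0.0 = 6.4


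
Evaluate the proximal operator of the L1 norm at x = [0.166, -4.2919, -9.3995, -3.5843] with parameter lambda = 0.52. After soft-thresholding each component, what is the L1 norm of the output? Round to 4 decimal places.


Soft-thresholding with lambda = 0.52:
prox(0.166) = sign(0.166)*max(|0.166| - 0.52, 0) = 0.0
prox(-4.2919) = sign(-4.2919)*max(|-4.2919| - 0.52, 0) = -3.7719
prox(-9.3995) = sign(-9.3995)*max(|-9.3995| - 0.52, 0) = -8.8795
prox(-3.5843) = sign(-3.5843)*max(|-3.5843| - 0.52, 0) = -3.0643
prox(x) = [0.0, -3.7719, -8.8795, -3.0643]
||prox(x)||_1 = 0.0 + 3.7719 + 8.8795 + 3.0643 = 15.7157


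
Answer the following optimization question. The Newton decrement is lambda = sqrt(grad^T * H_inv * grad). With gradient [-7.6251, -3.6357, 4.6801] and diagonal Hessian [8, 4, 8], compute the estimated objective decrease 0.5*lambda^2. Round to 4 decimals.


Step 1: H is diagonal, so H^(-1) * g = [-0.9531, -0.9089, 0.585].
Step 2: g^T H^(-1) g = sum_i g_i^2 / H_ii
  = (-7.6251)^2/8 + (-3.6357)^2/4 + (4.6801)^2/8
  = 7.2678 + 3.3046 + 2.7379 = 13.3103
Step 3: Objective decrease = 0.5 * g^T H^(-1) g = 6.6551


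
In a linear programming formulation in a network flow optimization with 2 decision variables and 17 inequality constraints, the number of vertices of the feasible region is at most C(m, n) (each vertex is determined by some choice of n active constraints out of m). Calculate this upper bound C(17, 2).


Each vertex corresponds to some choice of n active constraints out of m, so the number of vertices is at most C(m, n) = m! / (n!(m-n)!).
m = 17, n = 2
Numerator: 17 * 16
Denominator: 2! = 2
C(17, 2) = 136


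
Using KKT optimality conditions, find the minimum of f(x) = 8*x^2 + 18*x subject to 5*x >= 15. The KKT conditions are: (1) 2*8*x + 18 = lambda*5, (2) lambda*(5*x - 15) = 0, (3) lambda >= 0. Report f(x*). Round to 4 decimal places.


Step 1: Try lambda = 0 (constraint inactive).
x_unc = -18/(2*8) = -1.125
Check: 5*-1.125 = -5.625 < 15 -- violated!
Step 2: Constraint must be active: 5*x = 15
x* = 15/5 = 3.0
lambda = (2*8*3.0 + 18)/5 = 13.2
Step 3: Compute optimal value.
f(x*) = 8*3.0^2 + 18*3.0 = 126.0


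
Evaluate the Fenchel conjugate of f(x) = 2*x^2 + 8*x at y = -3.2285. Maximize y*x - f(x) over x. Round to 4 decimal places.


f*(y) = sup_x {y*x - a*x^2 - b*x} = sup_x {(y-b)*x - a*x^2}
FOC: (y - b) - 2a*x = 0 => x* = (y - b)/(2a)
x* = (-3.2285 - 8)/(2*2) = -2.8071
f*(-3.2285) = (y-b)^2/(4a) = (-3.2285 - 8)^2/(4*2)
= 126.0792/8 = 15.7599


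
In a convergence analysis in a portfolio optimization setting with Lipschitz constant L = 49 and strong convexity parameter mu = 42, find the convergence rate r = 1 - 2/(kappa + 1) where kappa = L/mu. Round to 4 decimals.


Step 1: Compute the condition number.
kappa = L/mu = 49/42 = 1.1667
Step 2: Compute the convergence rate.
r = 1 - 2/(kappa + 1) = 1 - 2*mu/(L + mu) = (L - mu)/(L + mu) = 7/91 = 0.0769


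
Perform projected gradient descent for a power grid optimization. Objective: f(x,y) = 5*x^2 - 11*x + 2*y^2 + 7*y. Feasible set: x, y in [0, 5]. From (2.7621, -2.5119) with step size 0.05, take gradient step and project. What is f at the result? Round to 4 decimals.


Step 1: Compute gradient at (2.7621, -2.5119).
grad_x = 2*5*2.7621 - 11 = 16.621
grad_y = 2*2*-2.5119 + 7 = -3.0476
Step 2: Gradient step.
x_raw = 2.7621 - 0.05*16.621 = 1.9311
y_raw = -2.5119 - 0.05*-3.0476 = -2.3595
Step 3: Project onto [0, 5].
x_proj = clip(1.9311) = 1.9311
y_proj = clip(-2.3595) = 0.0
Step 4: Evaluate f.
f(1.9311, 0.0) = -2.5968


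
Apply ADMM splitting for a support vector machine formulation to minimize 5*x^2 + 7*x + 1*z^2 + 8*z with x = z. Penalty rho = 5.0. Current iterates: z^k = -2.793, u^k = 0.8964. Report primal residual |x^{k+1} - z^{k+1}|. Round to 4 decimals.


ADMM iteration with rho = 5.0, z^k = -2.793, u^k = 0.8964
Step 1: x-update.
Minimize 5*x^2 + 7*x + (5.0/2)*(x + 2.793 + 0.8964)^2
FOC: (2*5 + 5.0)*x = -7 + 5.0*(-2.793 - 0.8964)
x^{k+1} = -1.6965
Step 2: z-update.
Minimize 1*z^2 + 8*z + (5.0/2)*(-1.6965 - z + 0.8964)^2
FOC: (2*1 + 5.0)*z = -8 + 5.0*(-1.6965 + 0.8964)
z^{k+1} = -1.7143
Step 3: u-update.
u^{k+1} = 0.8964 - 1.6965 + 1.7143 = 0.9143
Step 4: Primal residual = |-1.6965 + 1.7143| = 0.0179


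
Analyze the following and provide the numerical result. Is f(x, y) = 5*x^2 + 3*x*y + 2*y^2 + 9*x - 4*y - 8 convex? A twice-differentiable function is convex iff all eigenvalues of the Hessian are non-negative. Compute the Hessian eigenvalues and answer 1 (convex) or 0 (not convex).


The Hessian of f(x,y) = 5*x^2 + 3*x*y + 2*y^2 + 9*x - 4*y - 8 is:
H = [[10, 3], [3, 4]]
Trace = 10 + 4 = 14
Determinant = 10*4 - (3)^2 = 31
Discriminant = (14)^2 - 4*31 = 72.0
Eigenvalues: lambda_1 = 2.7574, lambda_2 = 11.2426
The function is convex.

1


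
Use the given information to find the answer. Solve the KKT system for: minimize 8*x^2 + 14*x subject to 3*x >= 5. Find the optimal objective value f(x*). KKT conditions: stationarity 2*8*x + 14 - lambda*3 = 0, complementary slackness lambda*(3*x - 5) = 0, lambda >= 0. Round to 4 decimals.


Step 1: Try lambda = 0 (constraint inactive).
x_unc = -14/(2*8) = -0.875
Check: 3*-0.875 = -2.625 < 5 -- violated!
Step 2: Constraint must be active: 3*x = 5
x* = 5/3 = 1.6667 (rounded; the exact value 5/3 is used below)
lambda = (2*8*(5/3) + 14)/3 = 13.5556
Step 3: Compute optimal value.
f(x*) = 8*(5/3)^2 + 14*(5/3) = 45.5556


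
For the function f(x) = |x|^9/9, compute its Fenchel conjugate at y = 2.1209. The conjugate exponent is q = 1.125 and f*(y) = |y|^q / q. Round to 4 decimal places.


The conjugate exponent q satisfies 1/p + 1/q = 1.
p = 9, so q = 9/(9 - 1) = 1.125
|y|^q = 2.1209^1.125 = 2.3299
f*(2.1209) = 2.3299 / 1.125 = 2.071


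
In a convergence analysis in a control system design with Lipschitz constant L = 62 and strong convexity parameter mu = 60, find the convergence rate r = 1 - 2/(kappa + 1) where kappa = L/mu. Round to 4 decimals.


Step 1: Compute the condition number.
kappa = L/mu = 62/60 = 1.0333
Step 2: Compute the convergence rate.
r = 1 - 2/(kappa + 1) = 1 - 2*mu/(L + mu) = (L - mu)/(L + mu) = 2/122 = 0.0164


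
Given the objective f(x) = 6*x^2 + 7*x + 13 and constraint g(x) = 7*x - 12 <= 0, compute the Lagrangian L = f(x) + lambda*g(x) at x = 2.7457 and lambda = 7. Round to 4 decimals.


Step 1: Evaluate f(x).
f(2.7457) = 6*2.7457^2 + 7*2.7457 + 13 = 77.4531
Step 2: Evaluate g(x).
g(2.7457) = 7*2.7457 - 12 = 7.2199
Step 3: Compute Lagrangian.
L = 77.4531 + 7*7.2199 = 127.9924


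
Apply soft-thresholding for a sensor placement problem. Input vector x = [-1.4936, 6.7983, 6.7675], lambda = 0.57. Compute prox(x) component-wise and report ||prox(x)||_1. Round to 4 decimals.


Soft-thresholding with lambda = 0.57:
prox(-1.4936) = sign(-1.4936)*max(|-1.4936| - 0.57, 0) = -0.9236
prox(6.7983) = sign(6.7983)*max(|6.7983| - 0.57, 0) = 6.2283
prox(6.7675) = sign(6.7675)*max(|6.7675| - 0.57, 0) = 6.1975
prox(x) = [-0.9236, 6.2283, 6.1975]
||prox(x)||_1 = 0.9236 + 6.2283 + 6.1975 = 13.3494


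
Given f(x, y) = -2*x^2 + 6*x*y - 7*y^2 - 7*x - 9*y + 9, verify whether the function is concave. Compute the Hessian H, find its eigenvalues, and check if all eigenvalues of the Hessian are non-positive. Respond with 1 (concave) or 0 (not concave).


The Hessian of f(x,y) = -2*x^2 + 6*x*y - 7*y^2 - 7*x - 9*y + 9 is:
H = [[-4, 6], [6, -14]]
Trace = -4 - 14 = -18
Determinant = -4*-14 - (6)^2 = 20
Discriminant = (-18)^2 - 4*20 = 244.0
Eigenvalues: lambda_1 = -16.8102, lambda_2 = -1.1898
The function is concave.

1


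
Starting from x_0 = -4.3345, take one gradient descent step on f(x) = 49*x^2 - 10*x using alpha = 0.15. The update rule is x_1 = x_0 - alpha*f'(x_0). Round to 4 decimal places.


We compute the gradient at x_0 and apply the update.
f'(x) = 98*x - 10
f'(-4.3345) = 98*-4.3345 - 10 = -434.781
x_1 = -4.3345 - 0.15*-434.781 = 60.8827


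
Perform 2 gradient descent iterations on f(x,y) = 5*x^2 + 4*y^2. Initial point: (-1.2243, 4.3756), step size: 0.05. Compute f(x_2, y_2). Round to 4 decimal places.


Gradient descent on f(x,y) = 5*x^2 + 4*y^2.
Starting point: (-1.2243, 4.3756), alpha = 0.05
Step 1: grad_x = 2*5*-1.2243 = -12.243, grad_y = 2*4*4.3756 = 35.0048
  x_1 = -1.2243 - 0.05*-12.243 = -0.6122
  y_1 = 4.3756 - 0.05*35.0048 = 2.6254
Step 2: grad_x = 2*5*-0.6122 = -6.1215, grad_y = 2*4*2.6254 = 21.0029
  x_2 = -0.6122 - 0.05*-6.1215 = -0.3061
  y_2 = 2.6254 - 0.05*21.0029 = 1.5752
f(-0.3061, 1.5752) = 5*(-0.3061)^2 + 4*1.5752^2 = 10.3936


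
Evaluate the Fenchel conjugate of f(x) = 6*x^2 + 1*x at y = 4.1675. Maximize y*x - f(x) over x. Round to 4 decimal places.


f*(y) = sup_x {y*x - a*x^2 - b*x} = sup_x {(y-b)*x - a*x^2}
FOC: (y - b) - 2a*x = 0 => x* = (y - b)/(2a)
x* = (4.1675 - 1)/(2*6) = 0.264
f*(4.1675) = (y-b)^2/(4a) = (4.1675 - 1)^2/(4*6)
= 10.0331/24 = 0.418


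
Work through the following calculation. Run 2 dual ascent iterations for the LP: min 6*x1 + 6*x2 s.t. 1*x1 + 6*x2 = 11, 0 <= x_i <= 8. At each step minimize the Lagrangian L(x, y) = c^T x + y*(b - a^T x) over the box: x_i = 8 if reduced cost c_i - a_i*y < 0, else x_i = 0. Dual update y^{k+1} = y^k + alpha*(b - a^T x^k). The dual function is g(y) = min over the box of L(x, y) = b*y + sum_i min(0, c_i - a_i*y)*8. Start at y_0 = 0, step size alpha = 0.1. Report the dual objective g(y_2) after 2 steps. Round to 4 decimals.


Dual ascent for LP: min 6*x1 + 6*x2, 1*x1 + 6*x2 = 11, 0 <= x_i <= 8
Step 1: y^k = 0.0, reduced costs: (6.0, 6.0)
  x^k = (0.0, 0.0), subgradient = b - a^T x = 11.0
  y^{k+1} = 0.0 + 0.1*11.0 = 1.1
Step 2: y^k = 1.1, reduced costs: (4.9, -0.6)
  x^k = (0.0, 8.0), subgradient = b - a^T x = -37.0
  y^{k+1} = 1.1 + 0.1*-37.0 = -2.6
Dual objective at y_2 = -2.6: reduced costs (8.6, 21.6), box minimizer x = (0.0, 0.0)
g(y_2) = b*y + (c1 - a1*y)*x1 + (c2 - a2*y)*x2 = 11*(-2.6) + 8.6*0.0 + 21.6*0.0 = -28.6 + 0.0 + 0.0 = -28.6
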